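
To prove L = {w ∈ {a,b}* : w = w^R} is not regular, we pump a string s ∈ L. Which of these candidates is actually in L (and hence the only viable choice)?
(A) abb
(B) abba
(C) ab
(B) abba

The pumping lemma is applied to a string s that lies in L, so first check membership of each option:
- (A) abb reversed is bba ≠ abb, so it is not a palindrome and is not in L ✗
- (B) abba reversed is abba, the same string, so it is a palindrome and is in L ✓
- (C) ab reversed is ba ≠ ab, so it is not a palindrome and is not in L ✗

Only (B) abba is in L, so it is the only candidate that could play the role of s.
(In a complete proof one picks s in terms of the pumping length p so that |s| ≥ p is guaranteed; a fixed string like abba illustrates the shape of such an s.)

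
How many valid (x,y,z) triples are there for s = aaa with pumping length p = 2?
3

For s = 'aaa' with pumping length p = 2:

Constraints: |xy| ≤ 2, |y| > 0

Valid decompositions (|xy| ≤ p, |y| ≥ 1):
  • x='', y='a', z='aa'
  • x='a', y='a', z='a'
  • x='', y='aa', z='a'

Total count: 3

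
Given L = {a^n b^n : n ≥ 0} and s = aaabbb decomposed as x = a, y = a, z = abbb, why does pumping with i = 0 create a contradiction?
xy⁰z = aabbb ∉ L

Pumping with i = 0 replaces y = a by y⁰ = ε:
- Original: s = xyz = aaabbb; aaabbb = a^3 b^3 has equal counts (3 = 3), so it is in L
- Pumped: xy⁰z = a · ε · abbb = aabbb
- aabbb has 2 a's and 3 b's; 2 ≠ 3, so it is not in L

The pumping lemma would require xy⁰z ∈ L, so this decomposition yields a contradiction.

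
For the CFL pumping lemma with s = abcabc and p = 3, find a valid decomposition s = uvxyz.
u='ab', v='c', x='a', y='b', z='c'

For s = abcabc with pumping length p = 3:

One valid decomposition:
- u = 'ab'
- v = 'c'
- x = 'a'
- y = 'b'
- z = 'c'

Verification:
- uvxyz = 'ab' + 'c' + 'a' + 'b' + 'c' = abcabc ✓
- |vxy| = |'cab'| = 3 ≤ 3 ✓
- |vy| = |'cb'| = 2 > 0 ✓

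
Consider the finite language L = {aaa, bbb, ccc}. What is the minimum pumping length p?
p = 4

For a finite language L, the pumping lemma holds vacuously if p > max|s| for s ∈ L.

The longest string in L = {aaa, bbb, ccc} has length 3.
If p = 4, then no string s ∈ L has |s| ≥ p, so the condition is vacuously true.

The minimum pumping length is p = 4.

Why no smaller p works: for any p ≤ 3, the longest string s ∈ L has |s| = 3 ≥ p, so it would
have to be pumpable; but pumping up (i = 2, 3, ...) produces ever longer strings, which cannot all lie in the
finite language L. So the pumping property fails for every p ≤ 3.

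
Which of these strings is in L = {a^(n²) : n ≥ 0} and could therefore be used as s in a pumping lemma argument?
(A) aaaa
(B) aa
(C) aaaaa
(A) aaaa

The pumping lemma is applied to a string s that lies in L, so first check membership of each option:
- (A) aaaa has length 4 = 2², a perfect square, so it is in L ✓
- (B) aa has length 2, strictly between 1² = 1 and 2² = 4, so it is not in L ✗
- (C) aaaaa has length 5, strictly between 2² = 4 and 3² = 9, so it is not in L ✗

Only (A) aaaa is in L, so it is the only candidate that could play the role of s.
(In a complete proof one picks s in terms of the pumping length p so that |s| ≥ p is guaranteed; a fixed string like aaaa illustrates the shape of such an s.)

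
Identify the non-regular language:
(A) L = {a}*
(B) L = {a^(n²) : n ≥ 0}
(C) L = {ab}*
(B) {a^(n²) : n ≥ 0}

(B) L = {a^(n²) : n ≥ 0} is NOT regular.

The pumping lemma can be used to prove this:
After pumping, length is no longer a perfect square

The other languages are regular because they can be recognized by finite automata.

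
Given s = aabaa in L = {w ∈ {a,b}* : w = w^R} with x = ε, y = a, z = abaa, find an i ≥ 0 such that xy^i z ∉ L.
i = 2

xy²z = ε · aa · abaa = aaabaa; aaabaa reversed is aabaaa ≠ aaabaa, so it is not a palindrome and is not in L.
(Other choices also work, e.g. i = 0, 3; only i = 1 is guaranteed to stay in L since xy¹z = s.)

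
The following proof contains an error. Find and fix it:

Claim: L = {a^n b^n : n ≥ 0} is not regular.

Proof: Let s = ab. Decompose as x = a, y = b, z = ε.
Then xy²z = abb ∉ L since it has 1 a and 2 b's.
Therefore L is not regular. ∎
Error: The string s = ab might be shorter than the pumping length p.

Correction: Choose s = a^p b^p to ensure |s| ≥ p. Also, the decomposition is wrong: with |xy| ≤ p, y cannot include b's when s starts with p a's.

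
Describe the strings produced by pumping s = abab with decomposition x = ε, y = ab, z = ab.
{xy^i z : i ≥ 0} = {(ab)^(i+1) : i ≥ 0} = {ab, abab, ababab, ...}

With x = ε, y = ab, z = ab: Pumping 'ab' gives strings of alternating a's and b's.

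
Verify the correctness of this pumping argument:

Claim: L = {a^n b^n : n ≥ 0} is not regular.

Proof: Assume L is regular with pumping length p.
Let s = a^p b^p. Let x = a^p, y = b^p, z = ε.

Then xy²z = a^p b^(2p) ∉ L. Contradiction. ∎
The proof is INCORRECT.

Error: The decomposition violates |xy| ≤ p.
With x = a^p and y = b^p, we have |xy| = 2p > p.
The pumping lemma requires |xy| ≤ p, so y must be within the first p characters.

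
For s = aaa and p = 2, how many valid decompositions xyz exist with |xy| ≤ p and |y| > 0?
3

For s = 'aaa' with pumping length p = 2:

Constraints: |xy| ≤ 2, |y| > 0

Valid decompositions (|xy| ≤ p, |y| ≥ 1):
  • x='', y='a', z='aa'
  • x='a', y='a', z='a'
  • x='', y='aa', z='a'

Total count: 3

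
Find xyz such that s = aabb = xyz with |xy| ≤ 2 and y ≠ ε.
x = '', y = 'a', z = 'abb'

For s = aabb and p = 2, one valid decomposition is:
- x = '' (length 0)
- y = 'a' (length 1)
- z = 'abb' (length 3)

Verification:
- xyz = '' + 'a' + 'abb' = aabb ✓
- |xy| = 1 ≤ 2 ✓
- |y| = 1 > 0 ✓

All pumping lemma constraints are satisfied.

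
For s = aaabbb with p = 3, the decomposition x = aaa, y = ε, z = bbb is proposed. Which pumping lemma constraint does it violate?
Violated: |y| > 0

The decomposition x = aaa, y = ε, z = bbb for s = aaabbb with p = 3
violates the constraint: |y| > 0

|y| = 0, but the pumping lemma requires |y| > 0 (y must be non-empty).

Pumping lemma constraints:
1. xyz = s (decomposition is valid)
2. |xy| ≤ p
3. |y| > 0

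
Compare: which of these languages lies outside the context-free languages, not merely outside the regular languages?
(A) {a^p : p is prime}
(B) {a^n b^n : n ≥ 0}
(A) {a^p : p is prime}

(A) {a^p : p is prime} requires the CFL pumping lemma.

- {a^n b^n : n ≥ 0} is context-free (but not regular)
  • Can be shown non-regular with the regular pumping lemma
  • After pumping, the number of a's and b's become unequal

- {a^p : p is prime} is NOT context-free
  • Requires the CFL pumping lemma to prove
  • The CFL pumping lemma also fails because prime gaps are unbounded

The CFL pumping lemma is "stronger" in that it can prove non-membership
in the larger class of context-free languages.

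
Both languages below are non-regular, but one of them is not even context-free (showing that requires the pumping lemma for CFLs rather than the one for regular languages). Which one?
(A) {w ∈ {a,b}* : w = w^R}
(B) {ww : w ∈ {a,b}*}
(B) {ww : w ∈ {a,b}*}

(B) {ww : w ∈ {a,b}*} requires the CFL pumping lemma.

- {w ∈ {a,b}* : w = w^R} is context-free (but not regular)
  • Can be shown non-regular with the regular pumping lemma
  • After pumping, the string is no longer symmetric

- {ww : w ∈ {a,b}*} is NOT context-free
  • Requires the CFL pumping lemma to prove
  • Even a PDA cannot compare two arbitrary halves symbol by symbol; CFL pumping on a^p b^p a^p b^p fails

The CFL pumping lemma is "stronger" in that it can prove non-membership
in the larger class of context-free languages.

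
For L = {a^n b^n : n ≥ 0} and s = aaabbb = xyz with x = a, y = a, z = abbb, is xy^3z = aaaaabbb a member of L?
No

xy³z = a · aaa · abbb = aaaaabbb.
aaaaabbb has 5 a's and 3 b's; 5 ≠ 3, so it is not in L.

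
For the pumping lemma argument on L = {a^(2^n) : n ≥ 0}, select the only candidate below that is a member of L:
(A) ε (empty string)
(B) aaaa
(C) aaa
(B) aaaa

The pumping lemma is applied to a string s that lies in L, so first check membership of each option:
- (A) ε has length 0, which is not a power of 2, so it is not in L ✗
- (B) aaaa has length 4 = 2^2, so it is in L ✓
- (C) aaa has length 3, strictly between 2^1 = 2 and 2^2 = 4, so it is not in L ✗

Only (B) aaaa is in L, so it is the only candidate that could play the role of s.
(In a complete proof one picks s in terms of the pumping length p so that |s| ≥ p is guaranteed; a fixed string like aaaa illustrates the shape of such an s.)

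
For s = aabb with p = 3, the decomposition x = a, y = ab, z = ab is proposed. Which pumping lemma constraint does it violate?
Violated: xyz = s

The decomposition x = a, y = ab, z = ab for s = aabb with p = 3
violates the constraint: xyz = s

xyz = 'a' + 'ab' + 'ab' = 'aabab' ≠ 'aabb' = s. The decomposition doesn't reconstruct s.

Pumping lemma constraints:
1. xyz = s (decomposition is valid)
2. |xy| ≤ p
3. |y| > 0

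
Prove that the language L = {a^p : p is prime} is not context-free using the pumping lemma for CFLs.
Assume for contradiction that L is context-free, and let p ≥ 1 be the pumping length given by the pumping lemma for CFLs.
Choose a prime q with q ≥ p and let s = a^q. Then s ∈ L and |s| = q ≥ p.
By the CFL pumping lemma, s = uvxyz for some u, v, x, y, z with |vxy| ≤ p, |vy| ≥ 1, and uv^i xy^i z ∈ L for every i ≥ 0.
All symbols are a's, so only lengths matter: let k = |vy|, with 1 ≤ k ≤ p. Then |uv^i xy^i z| = q + (i − 1)k.

Take i = q + 1: the length is q + qk = q(k + 1).
Both factors satisfy q ≥ 2 and k + 1 ≥ 2, so q(k + 1) is composite and uv^(q+1) xy^(q+1) z ∉ L.

This contradicts the CFL pumping lemma, which requires uv^i xy^i z ∈ L for all i ≥ 0.
Hence L = {a^p : p is prime} is not context-free. ∎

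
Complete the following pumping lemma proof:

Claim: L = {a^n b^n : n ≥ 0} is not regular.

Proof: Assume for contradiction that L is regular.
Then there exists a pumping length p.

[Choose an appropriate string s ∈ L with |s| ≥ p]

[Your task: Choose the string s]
s = a^p b^p

This string is in L (has equal a's and b's) and has length 2p ≥ p.
Any decomposition xyz with |xy| ≤ p means y consists only of a's,
so pumping will unbalance the counts.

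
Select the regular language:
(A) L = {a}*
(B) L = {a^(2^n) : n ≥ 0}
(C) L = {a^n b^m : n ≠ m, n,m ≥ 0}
(A) {a}*

(A) L = {a}* is regular.

This can be recognized by a finite automaton (DFA/NFA).
Regular expressions like {a}* define regular languages.

The other choices are not regular:
- {a^(2^n) : n ≥ 0}: After pumping, length is no longer a power of 2
- {a^n b^m : n ≠ m, n,m ≥ 0}: After pumping a's, we can make n = m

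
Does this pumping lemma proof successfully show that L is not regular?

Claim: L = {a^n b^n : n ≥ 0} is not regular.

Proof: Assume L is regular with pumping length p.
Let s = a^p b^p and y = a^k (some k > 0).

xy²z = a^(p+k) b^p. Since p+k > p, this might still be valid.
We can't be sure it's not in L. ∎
The proof is INCORRECT.

Error: The conclusion is wrong.
xy²z = a^(p+k) b^p is definitely NOT in L because the number of a's (p+k) ≠ number of b's (p).
The proof incorrectly doubts what is actually a valid contradiction.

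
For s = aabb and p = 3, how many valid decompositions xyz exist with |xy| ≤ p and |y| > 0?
6

For s = 'aabb' with pumping length p = 3:

Constraints: |xy| ≤ 3, |y| > 0

Valid decompositions (|xy| ≤ p, |y| ≥ 1):
  • x='', y='a', z='abb'
  • x='a', y='a', z='bb'
  • x='', y='aa', z='bb'
  • x='aa', y='b', z='b'
  • x='a', y='ab', z='b'
  • x='', y='aab', z='b'

Total count: 6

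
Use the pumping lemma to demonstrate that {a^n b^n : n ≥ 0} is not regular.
Assume for contradiction that L is regular, and let p ≥ 1 be the pumping length given by the pumping lemma.
Choose s = a^p b^p. Then s ∈ L and |s| = 2p ≥ p.
By the pumping lemma, s = xyz for some x, y, z with |xy| ≤ p, |y| ≥ 1, and xy^i z ∈ L for every i ≥ 0.
Since |xy| ≤ p and the first p symbols of s are all a's, we must have y = a^k for some k with 1 ≤ k ≤ p.

Take i = 0: xy⁰z = a^(p − k) b^p.
This string has p − k a's but p b's, and p − k < p because k ≥ 1. So xy⁰z ∉ L.

This contradicts the pumping lemma, which requires xy^i z ∈ L for all i ≥ 0.
Hence L = {a^n b^n : n ≥ 0} is not regular. ∎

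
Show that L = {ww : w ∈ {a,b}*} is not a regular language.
Assume for contradiction that L is regular, and let p ≥ 1 be the pumping length given by the pumping lemma.
Choose s = a^p b a^p b. Then s ∈ L (take w = a^p b) and |s| = 2p + 2 ≥ p.
By the pumping lemma, s = xyz for some x, y, z with |xy| ≤ p, |y| ≥ 1, and xy^i z ∈ L for every i ≥ 0.
Since |xy| ≤ p and the first p symbols of s are all a's, y = a^k for some k with 1 ≤ k ≤ p.

Take i = 2: t = xy²z = a^(p + k) b a^p b.
Suppose t = uu for some string u. The string t contains exactly two b's and ends in b, so u contains exactly one b and ends in b; hence u = a^j b for some j, and uu = a^j b a^j b. Comparing with t = a^(p + k) b a^p b forces j = p + k (first block) and j = p (second block), which is impossible since k ≥ 1. So t ∉ L.

This contradicts the pumping lemma, which requires xy^i z ∈ L for all i ≥ 0.
Hence L = {ww : w ∈ {a,b}*} is not regular. ∎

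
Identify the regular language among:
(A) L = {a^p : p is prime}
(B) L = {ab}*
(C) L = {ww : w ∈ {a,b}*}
(B) {ab}*

(B) L = {ab}* is regular.

This can be recognized by a finite automaton (DFA/NFA).
Regular expressions like {ab}* define regular languages.

The other choices are not regular:
- {ww : w ∈ {a,b}*}: After pumping, the two halves no longer match
- {a^p : p is prime}: After pumping, the length becomes composite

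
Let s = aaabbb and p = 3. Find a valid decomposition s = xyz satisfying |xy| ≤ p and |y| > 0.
x = '', y = 'aaa', z = 'bbb'

For s = aaabbb and p = 3, one valid decomposition is:
- x = '' (length 0)
- y = 'aaa' (length 3)
- z = 'bbb' (length 3)

Verification:
- xyz = '' + 'aaa' + 'bbb' = aaabbb ✓
- |xy| = 3 ≤ 3 ✓
- |y| = 3 > 0 ✓

All pumping lemma constraints are satisfied.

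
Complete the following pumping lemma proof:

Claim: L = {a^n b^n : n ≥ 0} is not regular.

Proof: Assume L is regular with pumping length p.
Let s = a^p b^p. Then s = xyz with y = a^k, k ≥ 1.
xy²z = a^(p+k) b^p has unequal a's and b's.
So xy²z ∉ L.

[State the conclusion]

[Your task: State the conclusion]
This contradicts the pumping lemma for regular languages,
which guarantees xy^i z ∈ L for all i ≥ 0.

Since our assumption that L is regular leads to a contradiction,
we conclude that L = {a^n b^n : n ≥ 0} is NOT regular. ∎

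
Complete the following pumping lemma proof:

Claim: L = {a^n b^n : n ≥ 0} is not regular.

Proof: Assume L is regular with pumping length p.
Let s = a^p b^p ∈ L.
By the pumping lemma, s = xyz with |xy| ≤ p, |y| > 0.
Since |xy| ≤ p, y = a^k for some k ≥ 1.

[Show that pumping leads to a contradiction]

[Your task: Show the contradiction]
Consider xy²z = a^(p+k) b^p.

Since k ≥ 1, we have p + k > p.
So xy²z has more a's than b's: (p+k) a's vs p b's.
This means xy²z ∉ L because a^n b^n requires equal counts.

This contradicts the pumping lemma which states xy²z ∈ L.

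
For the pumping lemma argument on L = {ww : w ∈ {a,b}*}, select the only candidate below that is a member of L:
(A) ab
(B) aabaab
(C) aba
(B) aabaab

The pumping lemma is applied to a string s that lies in L, so first check membership of each option:
- (A) ab has length 2; its halves are a and b, which differ, so it is not in L ✗
- (B) aabaab splits into halves aab · aab, which are equal, so it is in L (w = aab) ✓
- (C) aba has odd length 3, so it cannot be written as ww and is not in L ✗

Only (B) aabaab is in L, so it is the only candidate that could play the role of s.
(In a complete proof one picks s in terms of the pumping length p so that |s| ≥ p is guaranteed; a fixed string like aabaab illustrates the shape of such an s.)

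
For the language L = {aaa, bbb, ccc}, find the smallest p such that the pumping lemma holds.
p = 4

For a finite language L, the pumping lemma holds vacuously if p > max|s| for s ∈ L.

The longest string in L = {aaa, bbb, ccc} has length 3.
If p = 4, then no string s ∈ L has |s| ≥ p, so the condition is vacuously true.

The minimum pumping length is p = 4.

Why no smaller p works: for any p ≤ 3, the longest string s ∈ L has |s| = 3 ≥ p, so it would
have to be pumpable; but pumping up (i = 2, 3, ...) produces ever longer strings, which cannot all lie in the
finite language L. So the pumping property fails for every p ≤ 3.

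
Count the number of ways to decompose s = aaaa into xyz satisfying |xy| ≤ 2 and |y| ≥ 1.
3

For s = 'aaaa' with pumping length p = 2:

Constraints: |xy| ≤ 2, |y| > 0

Valid decompositions (|xy| ≤ p, |y| ≥ 1):
  • x='', y='a', z='aaa'
  • x='a', y='a', z='aa'
  • x='', y='aa', z='aa'

Total count: 3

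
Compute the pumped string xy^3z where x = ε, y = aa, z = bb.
aaaaaabb

Given x = '', y = 'aa', z = 'bb' and i = 3:

xy^3z = x + y·y·...·y (3 times) + z
       = '' + 'aa'^3 + 'bb'
       = '' + 'aaaaaa' + 'bb'
       = 'aaaaaabb'

The pumped string is 'aaaaaabb' with length 8.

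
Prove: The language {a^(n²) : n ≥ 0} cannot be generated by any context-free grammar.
Assume for contradiction that L is context-free, and let p ≥ 1 be the pumping length given by the pumping lemma for CFLs.
Choose s = a^(p²). Then s ∈ L and |s| = p² ≥ p.
By the CFL pumping lemma, s = uvxyz for some u, v, x, y, z with |vxy| ≤ p, |vy| ≥ 1, and uv^i xy^i z ∈ L for every i ≥ 0.
All symbols are a's, so only lengths matter: let k = |vy|, with 1 ≤ k ≤ |vxy| ≤ p.

Take i = 2: |uv²xy²z| = p² + k, and p² < p² + k ≤ p² + p < (p + 1)².
So the length lies strictly between consecutive squares and is not a perfect square; uv²xy²z ∉ L.

This contradicts the CFL pumping lemma, which requires uv^i xy^i z ∈ L for all i ≥ 0.
Hence L = {a^(n²) : n ≥ 0} is not context-free. ∎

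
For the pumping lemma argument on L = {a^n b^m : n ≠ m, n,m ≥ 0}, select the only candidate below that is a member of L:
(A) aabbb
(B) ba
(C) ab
(A) aabbb

The pumping lemma is applied to a string s that lies in L, so first check membership of each option:
- (A) aabbb = a^2 b^3 with 2 ≠ 3, so it is in L ✓
- (B) ba has an a after a b, so it is not of the form a^n b^m and is not in L ✗
- (C) ab = a^1 b^1 has n = m = 1, so it is not in L ✗

Only (A) aabbb is in L, so it is the only candidate that could play the role of s.
(In a complete proof one picks s in terms of the pumping length p so that |s| ≥ p is guaranteed; a fixed string like aabbb illustrates the shape of such an s.)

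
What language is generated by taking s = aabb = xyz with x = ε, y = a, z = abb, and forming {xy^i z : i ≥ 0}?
{xy^i z : i ≥ 0} = {a^(i+1) b^2 : i ≥ 0} = {abb, aabb, aaabb, ...}

With x = ε, y = a, z = abb: Starting with aabb and pumping the first 'a' (z = abb keeps the second 'a'), we get strings with i+1 a's followed by 2 b's for i = 0, 1, 2, ...; note bb is not produced because z always contributes one a.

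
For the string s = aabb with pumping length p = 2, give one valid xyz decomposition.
x = 'a', y = 'a', z = 'bb'

For s = aabb and p = 2, one valid decomposition is:
- x = 'a' (length 1)
- y = 'a' (length 1)
- z = 'bb' (length 2)

Verification:
- xyz = 'a' + 'a' + 'bb' = aabb ✓
- |xy| = 2 ≤ 2 ✓
- |y| = 1 > 0 ✓

All pumping lemma constraints are satisfied.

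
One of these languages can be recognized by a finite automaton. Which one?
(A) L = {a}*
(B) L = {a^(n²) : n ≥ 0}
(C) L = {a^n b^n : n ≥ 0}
(A) {a}*

(A) L = {a}* is regular.

This can be recognized by a finite automaton (DFA/NFA).
Regular expressions like {a}* define regular languages.

The other choices are not regular:
- {a^(n²) : n ≥ 0}: After pumping, length is no longer a perfect square
- {a^n b^n : n ≥ 0}: After pumping, the number of a's and b's become unequal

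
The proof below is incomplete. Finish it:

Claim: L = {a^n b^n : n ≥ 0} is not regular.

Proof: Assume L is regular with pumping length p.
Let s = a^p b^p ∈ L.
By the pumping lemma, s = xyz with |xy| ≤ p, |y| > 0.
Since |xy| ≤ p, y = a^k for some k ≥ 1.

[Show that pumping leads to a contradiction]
Consider xy²z = a^(p+k) b^p.

Since k ≥ 1, we have p + k > p.
So xy²z has more a's than b's: (p+k) a's vs p b's.
This means xy²z ∉ L because a^n b^n requires equal counts.

This contradicts the pumping lemma which states xy²z ∈ L.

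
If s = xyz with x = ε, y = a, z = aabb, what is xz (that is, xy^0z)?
aabb

Given x = '', y = 'a', z = 'aabb' and i = 0:

xy^0z = x + y·y·...·y (0 times) + z
       = '' + 'a'^0 + 'aabb'
       = '' + '' + 'aabb'
       = 'aabb'

The pumped string is 'aabb' with length 4.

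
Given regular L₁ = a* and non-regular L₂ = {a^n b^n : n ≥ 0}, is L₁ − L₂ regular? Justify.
Yes — L₁ − L₂ is regular.

The only string of a* that lies in {a^n b^n} is ε, so L₁ − L₂ = a* − {ε} = a⁺ = aa*, which is regular.

Note that the bare facts "L₁ regular, L₂ non-regular" do not settle the question by themselves: the closure of regular languages under ∪, ∩, complement and difference applies only when BOTH operands are regular. With a non-regular operand the result can come out regular or non-regular depending on the specific languages, so one has to work out L₁ − L₂ for this particular pair, as above.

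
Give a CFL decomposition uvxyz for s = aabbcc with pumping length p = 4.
u='a', v='a', x='bb', y='c', z='c'

For s = aabbcc with pumping length p = 4:

One valid decomposition:
- u = 'a'
- v = 'a'
- x = 'bb'
- y = 'c'
- z = 'c'

Verification:
- uvxyz = 'a' + 'a' + 'bb' + 'c' + 'c' = aabbcc ✓
- |vxy| = |'abbc'| = 4 ≤ 4 ✓
- |vy| = |'ac'| = 2 > 0 ✓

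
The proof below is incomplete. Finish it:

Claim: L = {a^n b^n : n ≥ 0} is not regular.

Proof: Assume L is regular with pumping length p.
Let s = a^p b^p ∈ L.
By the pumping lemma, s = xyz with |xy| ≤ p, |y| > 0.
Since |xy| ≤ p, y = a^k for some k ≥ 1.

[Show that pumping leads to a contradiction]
Consider xy²z = a^(p+k) b^p.

Since k ≥ 1, we have p + k > p.
So xy²z has more a's than b's: (p+k) a's vs p b's.
This means xy²z ∉ L because a^n b^n requires equal counts.

This contradicts the pumping lemma which states xy²z ∈ L.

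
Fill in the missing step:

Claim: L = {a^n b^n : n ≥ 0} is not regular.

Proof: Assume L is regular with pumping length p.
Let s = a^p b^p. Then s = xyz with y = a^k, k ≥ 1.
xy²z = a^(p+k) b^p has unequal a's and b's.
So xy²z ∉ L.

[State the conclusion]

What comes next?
This contradicts the pumping lemma for regular languages,
which guarantees xy^i z ∈ L for all i ≥ 0.

Since our assumption that L is regular leads to a contradiction,
we conclude that L = {a^n b^n : n ≥ 0} is NOT regular. ∎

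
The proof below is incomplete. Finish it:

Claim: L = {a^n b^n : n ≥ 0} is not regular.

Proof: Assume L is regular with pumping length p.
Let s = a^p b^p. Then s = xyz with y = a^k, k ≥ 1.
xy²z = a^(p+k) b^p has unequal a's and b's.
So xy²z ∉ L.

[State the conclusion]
This contradicts the pumping lemma for regular languages,
which guarantees xy^i z ∈ L for all i ≥ 0.

Since our assumption that L is regular leads to a contradiction,
we conclude that L = {a^n b^n : n ≥ 0} is NOT regular. ∎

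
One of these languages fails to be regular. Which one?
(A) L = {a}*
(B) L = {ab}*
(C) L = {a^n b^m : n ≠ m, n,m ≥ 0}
(C) {a^n b^m : n ≠ m, n,m ≥ 0}

(C) L = {a^n b^m : n ≠ m, n,m ≥ 0} is NOT regular.

The pumping lemma can be used to prove this:
After pumping a's, we can make n = m

The other languages are regular because they can be recognized by finite automata.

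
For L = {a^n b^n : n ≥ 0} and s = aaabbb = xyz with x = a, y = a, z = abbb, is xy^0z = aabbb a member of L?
No

xy⁰z = a · ε · abbb = aabbb.
aabbb has 2 a's and 3 b's; 2 ≠ 3, so it is not in L.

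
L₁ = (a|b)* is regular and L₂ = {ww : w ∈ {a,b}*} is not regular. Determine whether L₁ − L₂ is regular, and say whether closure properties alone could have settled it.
No — L₁ − L₂ is not regular.

L₁ − L₂ is the complement of {ww} within {a,b}*. If it were regular, its complement {ww} would be regular as well (regular languages are closed under complement) — contradiction. So L₁ − L₂ is not regular.

Note that the bare facts "L₁ regular, L₂ non-regular" do not settle the question by themselves: the closure of regular languages under ∪, ∩, complement and difference applies only when BOTH operands are regular. With a non-regular operand the result can come out regular or non-regular depending on the specific languages, so one has to work out L₁ − L₂ for this particular pair, as above.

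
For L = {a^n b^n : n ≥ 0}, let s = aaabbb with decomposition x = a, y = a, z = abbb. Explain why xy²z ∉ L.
xy²z = aaaabbb ∉ L

Pumping with i = 2 replaces y = a by y² = aa:
- Original: s = xyz = aaabbb; aaabbb = a^3 b^3 has equal counts (3 = 3), so it is in L
- Pumped: xy²z = a · aa · abbb = aaaabbb
- aaaabbb has 4 a's and 3 b's; 4 ≠ 3, so it is not in L

The pumping lemma would require xy²z ∈ L, so this decomposition yields a contradiction.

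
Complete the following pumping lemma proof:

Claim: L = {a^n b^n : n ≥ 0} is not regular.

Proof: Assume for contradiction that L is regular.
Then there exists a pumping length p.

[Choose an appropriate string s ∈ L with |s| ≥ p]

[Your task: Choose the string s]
s = a^p b^p

This string is in L (has equal a's and b's) and has length 2p ≥ p.
Any decomposition xyz with |xy| ≤ p means y consists only of a's,
so pumping will unbalance the counts.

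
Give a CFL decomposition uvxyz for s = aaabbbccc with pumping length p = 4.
u='aa', v='a', x='bb', y='b', z='ccc'

For s = aaabbbccc with pumping length p = 4:

One valid decomposition:
- u = 'aa'
- v = 'a'
- x = 'bb'
- y = 'b'
- z = 'ccc'

Verification:
- uvxyz = 'aa' + 'a' + 'bb' + 'b' + 'ccc' = aaabbbccc ✓
- |vxy| = |'abbb'| = 4 ≤ 4 ✓
- |vy| = |'ab'| = 2 > 0 ✓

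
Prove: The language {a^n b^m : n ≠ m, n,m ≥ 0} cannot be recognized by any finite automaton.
Assume for contradiction that L is regular, and let p ≥ 1 be the pumping length given by the pumping lemma.
Choose s = a^p b^(p + p!). Then s ∈ L because p ≠ p + p! (as p! ≥ 1), and |s| ≥ p.
By the pumping lemma, s = xyz for some x, y, z with |xy| ≤ p, |y| ≥ 1, and xy^i z ∈ L for every i ≥ 0.
Since |xy| ≤ p and the first p symbols of s are all a's, y = a^k for some k with 1 ≤ k ≤ p.
For every i ≥ 0, xy^i z = a^(p + (i − 1)k) b^(p + p!).

Because 1 ≤ k ≤ p, k divides p!. Let t = p!/k (a positive integer) and take i = t + 1.
Then the number of a's is p + tk = p + p!, which equals the number of b's.
So xy^(t+1) z = a^(p + p!) b^(p + p!) has equally many a's and b's and is NOT in L.

This contradicts the pumping lemma, which requires xy^i z ∈ L for all i ≥ 0.
Hence L = {a^n b^m : n ≠ m, n,m ≥ 0} is not regular. ∎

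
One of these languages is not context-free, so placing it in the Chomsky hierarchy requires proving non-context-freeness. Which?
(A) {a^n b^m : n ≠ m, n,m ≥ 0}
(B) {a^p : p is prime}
(B) {a^p : p is prime}

(B) {a^p : p is prime} requires the CFL pumping lemma.

- {a^n b^m : n ≠ m, n,m ≥ 0} is context-free (but not regular)
  • Can be shown non-regular with the regular pumping lemma
  • After pumping a's, we can make n = m

- {a^p : p is prime} is NOT context-free
  • Requires the CFL pumping lemma to prove
  • The CFL pumping lemma also fails because prime gaps are unbounded

The CFL pumping lemma is "stronger" in that it can prove non-membership
in the larger class of context-free languages.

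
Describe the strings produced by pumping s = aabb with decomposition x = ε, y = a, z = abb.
{xy^i z : i ≥ 0} = {a^(i+1) b^2 : i ≥ 0} = {abb, aabb, aaabb, ...}

With x = ε, y = a, z = abb: Starting with aabb and pumping the first 'a' (z = abb keeps the second 'a'), we get strings with i+1 a's followed by 2 b's for i = 0, 1, 2, ...; note bb is not produced because z always contributes one a.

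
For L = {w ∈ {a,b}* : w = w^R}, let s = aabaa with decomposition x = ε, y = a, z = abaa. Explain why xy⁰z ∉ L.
xy⁰z = abaa ∉ L

Pumping with i = 0 replaces y = a by y⁰ = ε:
- Original: s = xyz = aabaa; aabaa reversed is aabaa, the same string, so it is a palindrome and is in L
- Pumped: xy⁰z = ε · ε · abaa = abaa
- abaa reversed is aaba ≠ abaa, so it is not a palindrome and is not in L

The pumping lemma would require xy⁰z ∈ L, so this decomposition yields a contradiction.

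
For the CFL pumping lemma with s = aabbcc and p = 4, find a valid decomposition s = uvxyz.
u='a', v='a', x='bb', y='c', z='c'

For s = aabbcc with pumping length p = 4:

One valid decomposition:
- u = 'a'
- v = 'a'
- x = 'bb'
- y = 'c'
- z = 'c'

Verification:
- uvxyz = 'a' + 'a' + 'bb' + 'c' + 'c' = aabbcc ✓
- |vxy| = |'abbc'| = 4 ≤ 4 ✓
- |vy| = |'ac'| = 2 > 0 ✓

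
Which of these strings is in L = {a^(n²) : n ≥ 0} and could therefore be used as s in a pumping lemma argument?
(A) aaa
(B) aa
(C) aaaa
(C) aaaa

The pumping lemma is applied to a string s that lies in L, so first check membership of each option:
- (A) aaa has length 3, strictly between 1² = 1 and 2² = 4, so it is not in L ✗
- (B) aa has length 2, strictly between 1² = 1 and 2² = 4, so it is not in L ✗
- (C) aaaa has length 4 = 2², a perfect square, so it is in L ✓

Only (C) aaaa is in L, so it is the only candidate that could play the role of s.
(In a complete proof one picks s in terms of the pumping length p so that |s| ≥ p is guaranteed; a fixed string like aaaa illustrates the shape of such an s.)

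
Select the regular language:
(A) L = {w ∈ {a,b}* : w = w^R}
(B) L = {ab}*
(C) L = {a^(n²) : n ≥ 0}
(B) {ab}*

(B) L = {ab}* is regular.

This can be recognized by a finite automaton (DFA/NFA).
Regular expressions like {ab}* define regular languages.

The other choices are not regular:
- {a^(n²) : n ≥ 0}: After pumping, length is no longer a perfect square
- {w ∈ {a,b}* : w = w^R}: After pumping, the string is no longer symmetric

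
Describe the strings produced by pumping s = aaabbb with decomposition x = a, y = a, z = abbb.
{xy^i z : i ≥ 0} = {a^(2+i) b^3 : i ≥ 0} = {aabbb, aaabbb, aaaabbb, ...}

With x = a, y = a, z = abbb: Starting with aaabbb and pumping the second 'a', we get strings with 2+i a's followed by 3 b's for i = 0, 1, 2, ...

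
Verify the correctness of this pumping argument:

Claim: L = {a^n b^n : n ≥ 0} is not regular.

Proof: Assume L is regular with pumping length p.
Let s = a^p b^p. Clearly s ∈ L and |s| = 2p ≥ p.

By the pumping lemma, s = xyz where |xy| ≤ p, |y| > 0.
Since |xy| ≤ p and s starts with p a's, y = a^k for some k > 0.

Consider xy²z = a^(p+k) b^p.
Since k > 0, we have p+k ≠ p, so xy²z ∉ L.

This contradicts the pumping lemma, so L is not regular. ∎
The proof is correct.

This proof is valid because:
1. The string s = a^p b^p is correctly in L
2. The decomposition analysis is correct: y must consist only of a's
3. The contradiction is valid: pumping increases a's but not b's
4. The conclusion follows logically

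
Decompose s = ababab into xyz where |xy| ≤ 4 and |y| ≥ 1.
x = '', y = 'aba', z = 'bab'

For s = ababab and p = 4, one valid decomposition is:
- x = '' (length 0)
- y = 'aba' (length 3)
- z = 'bab' (length 3)

Verification:
- xyz = '' + 'aba' + 'bab' = ababab ✓
- |xy| = 3 ≤ 4 ✓
- |y| = 3 > 0 ✓

All pumping lemma constraints are satisfied.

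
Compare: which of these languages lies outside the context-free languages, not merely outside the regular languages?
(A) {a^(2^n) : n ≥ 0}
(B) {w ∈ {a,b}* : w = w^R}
(A) {a^(2^n) : n ≥ 0}

(A) {a^(2^n) : n ≥ 0} requires the CFL pumping lemma.

- {w ∈ {a,b}* : w = w^R} is context-free (but not regular)
  • Can be shown non-regular with the regular pumping lemma
  • After pumping, the string is no longer symmetric

- {a^(2^n) : n ≥ 0} is NOT context-free
  • Requires the CFL pumping lemma to prove
  • Gaps between powers of 2 grow exponentially

The CFL pumping lemma is "stronger" in that it can prove non-membership
in the larger class of context-free languages.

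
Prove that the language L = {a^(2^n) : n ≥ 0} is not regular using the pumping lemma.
Assume for contradiction that L is regular, and let p ≥ 1 be the pumping length given by the pumping lemma.
Choose s = a^(2^p). Then s ∈ L and |s| = 2^p ≥ p.
By the pumping lemma, s = xyz for some x, y, z with |xy| ≤ p, |y| ≥ 1, and xy^i z ∈ L for every i ≥ 0.
Here y = a^k for some k with 1 ≤ k ≤ |xy| ≤ p, and p < 2^p.

Take i = 2: |xy²z| = 2^p + k.
Now 2^p < 2^p + k ≤ 2^p + p < 2^p + 2^p = 2^(p+1).
So |xy²z| lies strictly between the consecutive powers of two 2^p and 2^(p+1), hence is not a power of 2, and xy²z ∉ L.

This contradicts the pumping lemma, which requires xy^i z ∈ L for all i ≥ 0.
Hence L = {a^(2^n) : n ≥ 0} is not regular. ∎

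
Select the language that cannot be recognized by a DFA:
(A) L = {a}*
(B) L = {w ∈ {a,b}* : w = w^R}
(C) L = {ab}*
(B) {w ∈ {a,b}* : w = w^R}

(B) L = {w ∈ {a,b}* : w = w^R} is NOT regular.

The pumping lemma can be used to prove this:
After pumping, the string is no longer symmetric

The other languages are regular because they can be recognized by finite automata.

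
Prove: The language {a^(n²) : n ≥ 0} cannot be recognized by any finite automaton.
Assume for contradiction that L is regular, and let p ≥ 1 be the pumping length given by the pumping lemma.
Choose s = a^(p²). Then s ∈ L and |s| = p² ≥ p.
By the pumping lemma, s = xyz for some x, y, z with |xy| ≤ p, |y| ≥ 1, and xy^i z ∈ L for every i ≥ 0.
Here y = a^k for some k with 1 ≤ k ≤ |xy| ≤ p.

Take i = 2: |xy²z| = p² + k.
Now p² < p² + k ≤ p² + p < p² + 2p + 1 = (p + 1)².
So |xy²z| lies strictly between the consecutive squares p² and (p + 1)², hence is not a perfect square, and xy²z ∉ L.

This contradicts the pumping lemma, which requires xy^i z ∈ L for all i ≥ 0.
Hence L = {a^(n²) : n ≥ 0} is not regular. ∎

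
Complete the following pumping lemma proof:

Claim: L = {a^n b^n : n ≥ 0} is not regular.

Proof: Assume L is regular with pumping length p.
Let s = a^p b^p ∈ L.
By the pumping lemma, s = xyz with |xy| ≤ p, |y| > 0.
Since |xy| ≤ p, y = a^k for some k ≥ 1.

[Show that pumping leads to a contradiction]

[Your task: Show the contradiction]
Consider xy²z = a^(p+k) b^p.

Since k ≥ 1, we have p + k > p.
So xy²z has more a's than b's: (p+k) a's vs p b's.
This means xy²z ∉ L because a^n b^n requires equal counts.

This contradicts the pumping lemma which states xy²z ∈ L.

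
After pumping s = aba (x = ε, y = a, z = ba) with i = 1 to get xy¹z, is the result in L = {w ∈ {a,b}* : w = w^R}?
Yes

xy¹z = ε · a · ba = aba.
aba reversed is aba, the same string, so it is a palindrome and is in L.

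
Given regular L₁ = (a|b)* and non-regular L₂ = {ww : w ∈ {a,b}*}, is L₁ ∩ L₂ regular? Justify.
No — L₁ ∩ L₂ is not regular.

(a|b)* is all strings over {a,b}, so L₁ ∩ L₂ = {ww : w ∈ {a,b}*} = L₂ itself, which is not regular (pump s = a^p b a^p b).

Note that the bare facts "L₁ regular, L₂ non-regular" do not settle the question by themselves: the closure of regular languages under ∪, ∩, complement and difference applies only when BOTH operands are regular. With a non-regular operand the result can come out regular or non-regular depending on the specific languages, so one has to work out L₁ ∩ L₂ for this particular pair, as above.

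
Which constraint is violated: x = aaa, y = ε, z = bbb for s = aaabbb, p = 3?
Violated: |y| > 0

The decomposition x = aaa, y = ε, z = bbb for s = aaabbb with p = 3
violates the constraint: |y| > 0

|y| = 0, but the pumping lemma requires |y| > 0 (y must be non-empty).

Pumping lemma constraints:
1. xyz = s (decomposition is valid)
2. |xy| ≤ p
3. |y| > 0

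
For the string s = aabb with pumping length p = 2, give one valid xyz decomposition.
x = '', y = 'aa', z = 'bb'

For s = aabb and p = 2, one valid decomposition is:
- x = '' (length 0)
- y = 'aa' (length 2)
- z = 'bb' (length 2)

Verification:
- xyz = '' + 'aa' + 'bb' = aabb ✓
- |xy| = 2 ≤ 2 ✓
- |y| = 2 > 0 ✓

All pumping lemma constraints are satisfied.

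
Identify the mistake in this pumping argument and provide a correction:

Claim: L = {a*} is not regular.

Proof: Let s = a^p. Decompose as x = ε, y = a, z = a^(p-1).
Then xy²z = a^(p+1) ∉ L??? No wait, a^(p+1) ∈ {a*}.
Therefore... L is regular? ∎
Error: The proof attempts to show a*  is not regular, but a* IS regular!

Correction: a* is a regular language (recognized by a simple DFA with one accepting state and self-loop on 'a'). The pumping lemma can only prove non-regularity, not regularity. For regular languages, pumping always works.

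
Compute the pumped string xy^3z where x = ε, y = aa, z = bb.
aaaaaabb

Given x = '', y = 'aa', z = 'bb' and i = 3:

xy^3z = x + y·y·...·y (3 times) + z
       = '' + 'aa'^3 + 'bb'
       = '' + 'aaaaaa' + 'bb'
       = 'aaaaaabb'

The pumped string is 'aaaaaabb' with length 8.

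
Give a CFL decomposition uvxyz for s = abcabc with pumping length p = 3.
u='ab', v='c', x='a', y='b', z='c'

For s = abcabc with pumping length p = 3:

One valid decomposition:
- u = 'ab'
- v = 'c'
- x = 'a'
- y = 'b'
- z = 'c'

Verification:
- uvxyz = 'ab' + 'c' + 'a' + 'b' + 'c' = abcabc ✓
- |vxy| = |'cab'| = 3 ≤ 3 ✓
- |vy| = |'cb'| = 2 > 0 ✓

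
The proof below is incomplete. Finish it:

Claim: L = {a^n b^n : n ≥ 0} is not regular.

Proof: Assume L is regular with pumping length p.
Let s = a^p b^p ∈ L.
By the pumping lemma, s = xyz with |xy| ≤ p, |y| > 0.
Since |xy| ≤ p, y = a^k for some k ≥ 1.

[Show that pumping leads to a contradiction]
Consider xy²z = a^(p+k) b^p.

Since k ≥ 1, we have p + k > p.
So xy²z has more a's than b's: (p+k) a's vs p b's.
This means xy²z ∉ L because a^n b^n requires equal counts.

This contradicts the pumping lemma which states xy²z ∈ L.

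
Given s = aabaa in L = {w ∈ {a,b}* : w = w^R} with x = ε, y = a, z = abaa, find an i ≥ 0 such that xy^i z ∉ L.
i = 0

xy⁰z = ε · ε · abaa = abaa; abaa reversed is aaba ≠ abaa, so it is not a palindrome and is not in L.
(Other choices also work, e.g. i = 2, 3; only i = 1 is guaranteed to stay in L since xy¹z = s.)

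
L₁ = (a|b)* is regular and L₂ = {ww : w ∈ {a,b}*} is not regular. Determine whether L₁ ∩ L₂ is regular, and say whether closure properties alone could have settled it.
No — L₁ ∩ L₂ is not regular.

(a|b)* is all strings over {a,b}, so L₁ ∩ L₂ = {ww : w ∈ {a,b}*} = L₂ itself, which is not regular (pump s = a^p b a^p b).

Note that the bare facts "L₁ regular, L₂ non-regular" do not settle the question by themselves: the closure of regular languages under ∪, ∩, complement and difference applies only when BOTH operands are regular. With a non-regular operand the result can come out regular or non-regular depending on the specific languages, so one has to work out L₁ ∩ L₂ for this particular pair, as above.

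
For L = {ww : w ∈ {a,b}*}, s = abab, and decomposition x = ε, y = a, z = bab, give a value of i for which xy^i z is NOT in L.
i = 3

xy³z = ε · aaa · bab = aaabab; aaabab has length 6; its halves are aaa and bab, which differ, so it is not in L.
(Other choices also work, e.g. i = 0, 2; only i = 1 is guaranteed to stay in L since xy¹z = s.)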